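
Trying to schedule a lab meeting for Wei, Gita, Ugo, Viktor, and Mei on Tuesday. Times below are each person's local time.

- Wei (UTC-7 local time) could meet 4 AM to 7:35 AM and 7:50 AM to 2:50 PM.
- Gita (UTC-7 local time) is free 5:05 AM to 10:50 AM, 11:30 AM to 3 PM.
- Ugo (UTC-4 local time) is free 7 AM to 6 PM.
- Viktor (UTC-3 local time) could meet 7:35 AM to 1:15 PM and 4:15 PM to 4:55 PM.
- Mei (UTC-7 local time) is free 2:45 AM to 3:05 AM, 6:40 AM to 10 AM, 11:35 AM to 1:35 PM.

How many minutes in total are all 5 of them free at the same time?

180

Wei in UTC: 11:00-14:35, 14:50-21:50 (add 7h to convert from UTC-7).
Gita in UTC: 12:05-17:50, 18:30-22:00 (add 7h to convert from UTC-7).
Ugo in UTC: 11:00-22:00 (add 4h to convert from UTC-4).
Viktor in UTC: 10:35-16:15, 19:15-19:55 (add 3h to convert from UTC-3).
Mei in UTC: 09:45-10:05, 13:40-17:00, 18:35-20:35 (add 7h to convert from UTC-7).
Wei ∩ Gita: 12:05-14:35, 14:50-17:50, 18:30-21:50.
Wei ∩ Gita ∩ Ugo: 12:05-14:35, 14:50-17:50, 18:30-21:50.
Wei ∩ Gita ∩ Ugo ∩ Viktor: 12:05-14:35, 14:50-16:15, 19:15-19:55.
Wei ∩ Gita ∩ Ugo ∩ Viktor ∩ Mei: 13:40-14:35, 14:50-16:15, 19:15-19:55.
So the common availability across everyone is 13:40-14:35, 14:50-16:15, 19:15-19:55.
Summing the common windows: 55 + 85 + 40 = 180 minutes.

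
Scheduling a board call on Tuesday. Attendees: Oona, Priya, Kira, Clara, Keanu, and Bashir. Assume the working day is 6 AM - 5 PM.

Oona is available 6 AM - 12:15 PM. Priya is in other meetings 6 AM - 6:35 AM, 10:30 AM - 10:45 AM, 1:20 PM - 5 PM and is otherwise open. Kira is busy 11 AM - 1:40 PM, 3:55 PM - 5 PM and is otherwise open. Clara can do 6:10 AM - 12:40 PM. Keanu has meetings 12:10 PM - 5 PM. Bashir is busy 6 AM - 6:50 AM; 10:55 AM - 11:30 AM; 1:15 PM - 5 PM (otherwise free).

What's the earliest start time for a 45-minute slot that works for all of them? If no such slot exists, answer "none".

Oona free: 06:00-12:15.
Priya free: 06:35-10:30, 10:45-13:20 (invert busy blocks within the working day).
Kira free: 06:00-11:00, 13:40-15:55 (invert busy blocks within the working day).
Clara free: 06:10-12:40.
Keanu free: 06:00-12:10 (invert busy blocks within the working day).
Bashir free: 06:50-10:55, 11:30-13:15 (invert busy blocks within the working day).
Oona ∩ Priya: 06:35-10:30, 10:45-12:15.
Oona ∩ Priya ∩ Kira: 06:35-10:30, 10:45-11:00.
Oona ∩ Priya ∩ Kira ∩ Clara: 06:35-10:30, 10:45-11:00.
Oona ∩ Priya ∩ Kira ∩ Clara ∩ Keanu: 06:35-10:30, 10:45-11:00.
Oona ∩ Priya ∩ Kira ∩ Clara ∩ Keanu ∩ Bashir: 06:50-10:30, 10:45-10:55.
The first common window of at least 45 minutes is 06:50-10:30, so the earliest start is 06:50.

06:50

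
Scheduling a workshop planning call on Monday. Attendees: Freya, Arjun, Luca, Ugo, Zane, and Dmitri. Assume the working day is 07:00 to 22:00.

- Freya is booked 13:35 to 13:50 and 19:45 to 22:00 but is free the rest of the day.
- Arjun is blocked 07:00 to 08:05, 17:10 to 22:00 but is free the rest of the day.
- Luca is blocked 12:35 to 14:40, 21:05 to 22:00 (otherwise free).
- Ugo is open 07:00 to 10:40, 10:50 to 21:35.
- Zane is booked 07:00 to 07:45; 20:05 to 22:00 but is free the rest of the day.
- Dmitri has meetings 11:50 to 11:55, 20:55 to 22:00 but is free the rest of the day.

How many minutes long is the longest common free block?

155

Freya free: 07:00-13:35, 13:50-19:45 (invert busy blocks within the working day).
Arjun free: 08:05-17:10 (invert busy blocks within the working day).
Luca free: 07:00-12:35, 14:40-21:05 (invert busy blocks within the working day).
Ugo free: 07:00-10:40, 10:50-21:35.
Zane free: 07:45-20:05 (invert busy blocks within the working day).
Dmitri free: 07:00-11:50, 11:55-20:55 (invert busy blocks within the working day).
Freya ∩ Arjun: 08:05-13:35, 13:50-17:10.
Freya ∩ Arjun ∩ Luca: 08:05-12:35, 14:40-17:10.
Freya ∩ Arjun ∩ Luca ∩ Ugo: 08:05-10:40, 10:50-12:35, 14:40-17:10.
Freya ∩ Arjun ∩ Luca ∩ Ugo ∩ Zane: 08:05-10:40, 10:50-12:35, 14:40-17:10.
Freya ∩ Arjun ∩ Luca ∩ Ugo ∩ Zane ∩ Dmitri: 08:05-10:40, 10:50-11:50, 11:55-12:35, 14:40-17:10.
Those are the intersection windows.
The longest is 08:05-10:40 at 155 minutes.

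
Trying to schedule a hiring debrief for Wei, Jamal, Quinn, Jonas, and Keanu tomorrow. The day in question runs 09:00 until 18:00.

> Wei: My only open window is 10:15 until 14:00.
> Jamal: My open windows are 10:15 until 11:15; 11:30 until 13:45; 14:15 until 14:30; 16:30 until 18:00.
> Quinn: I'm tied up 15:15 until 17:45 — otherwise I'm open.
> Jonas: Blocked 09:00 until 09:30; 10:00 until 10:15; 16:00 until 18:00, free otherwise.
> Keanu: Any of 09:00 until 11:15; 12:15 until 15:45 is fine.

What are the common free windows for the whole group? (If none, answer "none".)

10:15-11:15, 12:15-13:45

Wei free: 10:15-14:00.
Jamal free: 10:15-11:15, 11:30-13:45, 14:15-14:30, 16:30-18:00.
Quinn free: 09:00-15:15, 17:45-18:00 (invert busy blocks within the working day).
Jonas free: 09:30-10:00, 10:15-16:00 (invert busy blocks within the working day).
Keanu free: 09:00-11:15, 12:15-15:45.
Wei ∩ Jamal: 10:15-11:15, 11:30-13:45.
Wei ∩ Jamal ∩ Quinn: 10:15-11:15, 11:30-13:45.
Wei ∩ Jamal ∩ Quinn ∩ Jonas: 10:15-11:15, 11:30-13:45.
Wei ∩ Jamal ∩ Quinn ∩ Jonas ∩ Keanu: 10:15-11:15, 12:15-13:45.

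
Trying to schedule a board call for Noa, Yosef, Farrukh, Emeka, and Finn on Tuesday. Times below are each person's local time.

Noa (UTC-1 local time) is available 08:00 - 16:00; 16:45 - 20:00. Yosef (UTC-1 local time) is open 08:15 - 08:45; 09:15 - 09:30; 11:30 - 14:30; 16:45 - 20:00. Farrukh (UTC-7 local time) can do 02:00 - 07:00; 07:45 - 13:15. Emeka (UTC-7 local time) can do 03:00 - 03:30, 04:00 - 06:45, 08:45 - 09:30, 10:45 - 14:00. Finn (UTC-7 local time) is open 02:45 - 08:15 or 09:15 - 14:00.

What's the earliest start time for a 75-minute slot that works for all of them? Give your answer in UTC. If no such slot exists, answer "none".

12:30

Noa in UTC: 09:00-17:00, 17:45-21:00 (add 1h to convert from UTC-1).
Yosef in UTC: 09:15-09:45, 10:15-10:30, 12:30-15:30, 17:45-21:00 (add 1h to convert from UTC-1).
Farrukh in UTC: 09:00-14:00, 14:45-20:15 (add 7h to convert from UTC-7).
Emeka in UTC: 10:00-10:30, 11:00-13:45, 15:45-16:30, 17:45-21:00 (add 7h to convert from UTC-7).
Finn in UTC: 09:45-15:15, 16:15-21:00 (add 7h to convert from UTC-7).
Noa ∩ Yosef: 09:15-09:45, 10:15-10:30, 12:30-15:30, 17:45-21:00.
Noa ∩ Yosef ∩ Farrukh: 09:15-09:45, 10:15-10:30, 12:30-14:00, 14:45-15:30, 17:45-20:15.
Noa ∩ Yosef ∩ Farrukh ∩ Emeka: 10:15-10:30, 12:30-13:45, 17:45-20:15.
Noa ∩ Yosef ∩ Farrukh ∩ Emeka ∩ Finn: 10:15-10:30, 12:30-13:45, 17:45-20:15.
Those are the intersection windows.
The first common window of at least 75 minutes is 12:30-13:45, so the earliest start is 12:30.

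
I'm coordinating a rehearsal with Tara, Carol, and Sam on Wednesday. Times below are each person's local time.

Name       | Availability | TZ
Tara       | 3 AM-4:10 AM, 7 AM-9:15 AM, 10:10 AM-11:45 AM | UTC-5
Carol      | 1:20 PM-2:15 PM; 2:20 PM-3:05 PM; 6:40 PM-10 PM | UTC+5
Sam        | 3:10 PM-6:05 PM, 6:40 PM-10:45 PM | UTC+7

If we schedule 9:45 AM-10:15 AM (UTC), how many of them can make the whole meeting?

1

Tara in UTC: 08:00-09:10, 12:00-14:15, 15:10-16:45 (add 5h to convert from UTC-5).
Carol in UTC: 08:20-09:15, 09:20-10:05, 13:40-17:00 (subtract 5h to convert from UTC+5).
Sam in UTC: 08:10-11:05, 11:40-15:45 (subtract 7h to convert from UTC+7).
Sam can make the full 09:45-10:15 slot — that's 1.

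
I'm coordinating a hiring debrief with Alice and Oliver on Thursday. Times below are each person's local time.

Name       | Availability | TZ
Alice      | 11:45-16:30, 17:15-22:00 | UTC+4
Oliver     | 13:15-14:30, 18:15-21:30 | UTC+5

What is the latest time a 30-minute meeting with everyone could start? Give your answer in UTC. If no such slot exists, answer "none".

Alice in UTC: 07:45-12:30, 13:15-18:00 (subtract 4h to convert from UTC+4).
Oliver in UTC: 08:15-09:30, 13:15-16:30 (subtract 5h to convert from UTC+5).
Alice ∩ Oliver: 08:15-09:30, 13:15-16:30.
The last common window of at least 30 minutes is 13:15-16:30; a 30-minute meeting can start as late as 16:00 and still end by 16:30.

16:00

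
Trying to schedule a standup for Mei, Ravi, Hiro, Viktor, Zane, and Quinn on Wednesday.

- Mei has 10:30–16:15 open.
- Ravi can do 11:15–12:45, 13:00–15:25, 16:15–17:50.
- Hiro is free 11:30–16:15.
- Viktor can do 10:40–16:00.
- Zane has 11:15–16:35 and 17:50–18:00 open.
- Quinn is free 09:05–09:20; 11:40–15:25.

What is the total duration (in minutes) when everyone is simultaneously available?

Mei ∩ Ravi: 11:15-12:45, 13:00-15:25.
Mei ∩ Ravi ∩ Hiro: 11:30-12:45, 13:00-15:25.
Mei ∩ Ravi ∩ Hiro ∩ Viktor: 11:30-12:45, 13:00-15:25.
Mei ∩ Ravi ∩ Hiro ∩ Viktor ∩ Zane: 11:30-12:45, 13:00-15:25.
Mei ∩ Ravi ∩ Hiro ∩ Viktor ∩ Zane ∩ Quinn: 11:40-12:45, 13:00-15:25.
So the common availability across everyone is 11:40-12:45, 13:00-15:25.
Summing the common windows: 65 + 145 = 210 minutes.

210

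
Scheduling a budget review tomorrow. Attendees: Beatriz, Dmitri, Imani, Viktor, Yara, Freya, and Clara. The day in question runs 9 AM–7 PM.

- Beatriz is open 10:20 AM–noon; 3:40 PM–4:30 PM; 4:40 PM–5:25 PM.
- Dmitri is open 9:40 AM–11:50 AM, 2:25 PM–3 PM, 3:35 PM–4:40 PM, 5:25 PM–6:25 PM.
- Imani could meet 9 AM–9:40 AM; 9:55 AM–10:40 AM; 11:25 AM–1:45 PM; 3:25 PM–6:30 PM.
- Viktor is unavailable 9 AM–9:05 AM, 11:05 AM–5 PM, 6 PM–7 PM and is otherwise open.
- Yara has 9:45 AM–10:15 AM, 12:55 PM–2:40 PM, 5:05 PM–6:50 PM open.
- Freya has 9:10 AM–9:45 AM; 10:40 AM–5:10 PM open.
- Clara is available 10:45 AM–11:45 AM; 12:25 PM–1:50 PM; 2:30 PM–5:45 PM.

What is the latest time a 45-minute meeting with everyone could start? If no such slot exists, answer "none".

none

Beatriz free: 10:20-12:00, 15:40-16:30, 16:40-17:25.
Dmitri free: 09:40-11:50, 14:25-15:00, 15:35-16:40, 17:25-18:25.
Imani free: 09:00-09:40, 09:55-10:40, 11:25-13:45, 15:25-18:30.
Viktor free: 09:05-11:05, 17:00-18:00 (invert busy blocks within the working day).
Yara free: 09:45-10:15, 12:55-14:40, 17:05-18:50.
Freya free: 09:10-09:45, 10:40-17:10.
Clara free: 10:45-11:45, 12:25-13:50, 14:30-17:45.
Beatriz ∩ Dmitri: 10:20-11:50, 15:40-16:30.
Beatriz ∩ Dmitri ∩ Imani: 10:20-10:40, 11:25-11:50, 15:40-16:30.
Beatriz ∩ Dmitri ∩ Imani ∩ Viktor: 10:20-10:40.
Beatriz ∩ Dmitri ∩ Imani ∩ Viktor ∩ Yara: ∅.
Beatriz ∩ Dmitri ∩ Imani ∩ Viktor ∩ Yara ∩ Freya: ∅.
Beatriz ∩ Dmitri ∩ Imani ∩ Viktor ∩ Yara ∩ Freya ∩ Clara: ∅.
There is no time when everyone is free.
No common window is at least 45 minutes long.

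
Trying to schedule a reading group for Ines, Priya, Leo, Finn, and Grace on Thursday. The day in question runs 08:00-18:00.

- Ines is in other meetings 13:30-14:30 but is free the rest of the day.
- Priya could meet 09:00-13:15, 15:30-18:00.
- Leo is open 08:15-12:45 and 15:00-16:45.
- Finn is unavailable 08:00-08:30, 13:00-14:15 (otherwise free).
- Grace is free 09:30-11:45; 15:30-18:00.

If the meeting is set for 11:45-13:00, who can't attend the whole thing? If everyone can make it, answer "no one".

Ines free: 08:00-13:30, 14:30-18:00 (invert busy blocks within the working day).
Priya free: 09:00-13:15, 15:30-18:00.
Leo free: 08:15-12:45, 15:00-16:45.
Finn free: 08:30-13:00, 14:15-18:00 (invert busy blocks within the working day).
Grace free: 09:30-11:45, 15:30-18:00.
Ines: free for 11:45-13:00. Priya: free for 11:45-13:00. Leo: not fully free for 11:45-13:00. Finn: free for 11:45-13:00. Grace: not fully free for 11:45-13:00.

Grace, Leo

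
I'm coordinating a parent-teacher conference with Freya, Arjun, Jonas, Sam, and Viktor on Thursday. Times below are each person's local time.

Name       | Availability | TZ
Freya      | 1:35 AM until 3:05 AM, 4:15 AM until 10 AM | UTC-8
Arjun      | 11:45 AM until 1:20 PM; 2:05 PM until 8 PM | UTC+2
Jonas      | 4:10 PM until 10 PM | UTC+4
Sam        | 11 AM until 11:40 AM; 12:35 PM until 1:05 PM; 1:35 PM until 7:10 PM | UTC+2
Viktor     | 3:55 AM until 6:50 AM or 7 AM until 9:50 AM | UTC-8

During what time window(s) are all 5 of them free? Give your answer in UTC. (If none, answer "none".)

Freya in UTC: 09:35-11:05, 12:15-18:00 (add 8h to convert from UTC-8).
Arjun in UTC: 09:45-11:20, 12:05-18:00 (subtract 2h to convert from UTC+2).
Jonas in UTC: 12:10-18:00 (subtract 4h to convert from UTC+4).
Sam in UTC: 09:00-09:40, 10:35-11:05, 11:35-17:10 (subtract 2h to convert from UTC+2).
Viktor in UTC: 11:55-14:50, 15:00-17:50 (add 8h to convert from UTC-8).
Freya ∩ Arjun: 09:45-11:05, 12:15-18:00.
Freya ∩ Arjun ∩ Jonas: 12:15-18:00.
Freya ∩ Arjun ∩ Jonas ∩ Sam: 12:15-17:10.
Freya ∩ Arjun ∩ Jonas ∩ Sam ∩ Viktor: 12:15-14:50, 15:00-17:10.

12:15-14:50, 15:00-17:10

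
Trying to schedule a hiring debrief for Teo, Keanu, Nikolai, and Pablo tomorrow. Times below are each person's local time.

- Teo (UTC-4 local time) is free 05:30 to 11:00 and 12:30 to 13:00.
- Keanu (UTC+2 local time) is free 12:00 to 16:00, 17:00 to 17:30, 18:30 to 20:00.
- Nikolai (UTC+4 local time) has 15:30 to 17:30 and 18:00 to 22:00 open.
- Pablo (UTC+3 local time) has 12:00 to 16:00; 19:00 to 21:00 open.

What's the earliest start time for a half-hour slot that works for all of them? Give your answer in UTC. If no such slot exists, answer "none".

11:30

Teo in UTC: 09:30-15:00, 16:30-17:00 (add 4h to convert from UTC-4).
Keanu in UTC: 10:00-14:00, 15:00-15:30, 16:30-18:00 (subtract 2h to convert from UTC+2).
Nikolai in UTC: 11:30-13:30, 14:00-18:00 (subtract 4h to convert from UTC+4).
Pablo in UTC: 09:00-13:00, 16:00-18:00 (subtract 3h to convert from UTC+3).
Teo ∩ Keanu: 10:00-14:00, 16:30-17:00.
Teo ∩ Keanu ∩ Nikolai: 11:30-13:30, 16:30-17:00.
Teo ∩ Keanu ∩ Nikolai ∩ Pablo: 11:30-13:00, 16:30-17:00.
The first common window of at least 30 minutes is 11:30-13:00, so the earliest start is 11:30.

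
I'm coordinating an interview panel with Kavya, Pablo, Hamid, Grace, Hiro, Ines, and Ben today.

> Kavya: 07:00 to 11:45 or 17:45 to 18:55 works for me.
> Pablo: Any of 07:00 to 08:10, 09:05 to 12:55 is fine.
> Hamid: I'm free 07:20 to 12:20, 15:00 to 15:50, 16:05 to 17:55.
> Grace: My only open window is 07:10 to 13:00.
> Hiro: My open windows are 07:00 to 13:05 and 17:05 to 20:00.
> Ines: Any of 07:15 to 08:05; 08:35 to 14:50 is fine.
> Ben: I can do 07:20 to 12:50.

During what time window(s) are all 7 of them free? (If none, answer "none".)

07:20-08:05, 09:05-11:45

Kavya ∩ Pablo: 07:00-08:10, 09:05-11:45.
Kavya ∩ Pablo ∩ Hamid: 07:20-08:10, 09:05-11:45.
Kavya ∩ Pablo ∩ Hamid ∩ Grace: 07:20-08:10, 09:05-11:45.
Kavya ∩ Pablo ∩ Hamid ∩ Grace ∩ Hiro: 07:20-08:10, 09:05-11:45.
Kavya ∩ Pablo ∩ Hamid ∩ Grace ∩ Hiro ∩ Ines: 07:20-08:05, 09:05-11:45.
Kavya ∩ Pablo ∩ Hamid ∩ Grace ∩ Hiro ∩ Ines ∩ Ben: 07:20-08:05, 09:05-11:45.
Those are the intersection windows.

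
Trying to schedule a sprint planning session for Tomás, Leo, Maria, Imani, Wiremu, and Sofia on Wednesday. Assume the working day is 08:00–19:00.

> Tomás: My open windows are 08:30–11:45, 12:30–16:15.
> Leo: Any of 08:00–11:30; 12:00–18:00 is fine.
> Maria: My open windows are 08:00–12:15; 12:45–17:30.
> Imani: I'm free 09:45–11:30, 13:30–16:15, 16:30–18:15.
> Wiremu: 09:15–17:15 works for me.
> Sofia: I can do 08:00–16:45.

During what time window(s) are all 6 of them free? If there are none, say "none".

Tomás ∩ Leo: 08:30-11:30, 12:30-16:15.
Tomás ∩ Leo ∩ Maria: 08:30-11:30, 12:45-16:15.
Tomás ∩ Leo ∩ Maria ∩ Imani: 09:45-11:30, 13:30-16:15.
Tomás ∩ Leo ∩ Maria ∩ Imani ∩ Wiremu: 09:45-11:30, 13:30-16:15.
Tomás ∩ Leo ∩ Maria ∩ Imani ∩ Wiremu ∩ Sofia: 09:45-11:30, 13:30-16:15.

09:45-11:30, 13:30-16:15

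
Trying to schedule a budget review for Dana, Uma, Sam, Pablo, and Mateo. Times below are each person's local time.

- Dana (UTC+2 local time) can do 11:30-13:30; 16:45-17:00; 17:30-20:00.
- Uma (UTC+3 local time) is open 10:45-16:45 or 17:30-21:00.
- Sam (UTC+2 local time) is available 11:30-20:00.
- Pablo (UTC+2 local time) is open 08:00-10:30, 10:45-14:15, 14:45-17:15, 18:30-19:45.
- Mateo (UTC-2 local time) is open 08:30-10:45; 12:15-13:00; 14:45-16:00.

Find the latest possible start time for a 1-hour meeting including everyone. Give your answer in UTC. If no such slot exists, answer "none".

Dana in UTC: 09:30-11:30, 14:45-15:00, 15:30-18:00 (subtract 2h to convert from UTC+2).
Uma in UTC: 07:45-13:45, 14:30-18:00 (subtract 3h to convert from UTC+3).
Sam in UTC: 09:30-18:00 (subtract 2h to convert from UTC+2).
Pablo in UTC: 06:00-08:30, 08:45-12:15, 12:45-15:15, 16:30-17:45 (subtract 2h to convert from UTC+2).
Mateo in UTC: 10:30-12:45, 14:15-15:00, 16:45-18:00 (add 2h to convert from UTC-2).
Dana ∩ Uma: 09:30-11:30, 14:45-15:00, 15:30-18:00.
Dana ∩ Uma ∩ Sam: 09:30-11:30, 14:45-15:00, 15:30-18:00.
Dana ∩ Uma ∩ Sam ∩ Pablo: 09:30-11:30, 14:45-15:00, 16:30-17:45.
Dana ∩ Uma ∩ Sam ∩ Pablo ∩ Mateo: 10:30-11:30, 14:45-15:00, 16:45-17:45.
The last common window of at least 60 minutes is 16:45-17:45; a 60-minute meeting can start as late as 16:45 and still end by 17:45.

16:45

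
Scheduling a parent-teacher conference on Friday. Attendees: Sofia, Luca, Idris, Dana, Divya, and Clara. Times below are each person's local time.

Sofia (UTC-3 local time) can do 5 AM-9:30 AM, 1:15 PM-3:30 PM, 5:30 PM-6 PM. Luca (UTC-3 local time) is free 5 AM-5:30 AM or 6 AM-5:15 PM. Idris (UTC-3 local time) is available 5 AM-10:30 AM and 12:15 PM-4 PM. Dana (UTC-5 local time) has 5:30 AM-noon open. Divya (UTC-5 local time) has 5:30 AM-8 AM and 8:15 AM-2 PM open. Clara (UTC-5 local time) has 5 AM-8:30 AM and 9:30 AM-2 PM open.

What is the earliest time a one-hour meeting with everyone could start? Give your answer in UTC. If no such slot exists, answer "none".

Sofia in UTC: 08:00-12:30, 16:15-18:30, 20:30-21:00 (add 3h to convert from UTC-3).
Luca in UTC: 08:00-08:30, 09:00-20:15 (add 3h to convert from UTC-3).
Idris in UTC: 08:00-13:30, 15:15-19:00 (add 3h to convert from UTC-3).
Dana in UTC: 10:30-17:00 (add 5h to convert from UTC-5).
Divya in UTC: 10:30-13:00, 13:15-19:00 (add 5h to convert from UTC-5).
Clara in UTC: 10:00-13:30, 14:30-19:00 (add 5h to convert from UTC-5).
Sofia ∩ Luca: 08:00-08:30, 09:00-12:30, 16:15-18:30.
Sofia ∩ Luca ∩ Idris: 08:00-08:30, 09:00-12:30, 16:15-18:30.
Sofia ∩ Luca ∩ Idris ∩ Dana: 10:30-12:30, 16:15-17:00.
Sofia ∩ Luca ∩ Idris ∩ Dana ∩ Divya: 10:30-12:30, 16:15-17:00.
Sofia ∩ Luca ∩ Idris ∩ Dana ∩ Divya ∩ Clara: 10:30-12:30, 16:15-17:00.
The first common window of at least 60 minutes is 10:30-12:30, so the earliest start is 10:30.

10:30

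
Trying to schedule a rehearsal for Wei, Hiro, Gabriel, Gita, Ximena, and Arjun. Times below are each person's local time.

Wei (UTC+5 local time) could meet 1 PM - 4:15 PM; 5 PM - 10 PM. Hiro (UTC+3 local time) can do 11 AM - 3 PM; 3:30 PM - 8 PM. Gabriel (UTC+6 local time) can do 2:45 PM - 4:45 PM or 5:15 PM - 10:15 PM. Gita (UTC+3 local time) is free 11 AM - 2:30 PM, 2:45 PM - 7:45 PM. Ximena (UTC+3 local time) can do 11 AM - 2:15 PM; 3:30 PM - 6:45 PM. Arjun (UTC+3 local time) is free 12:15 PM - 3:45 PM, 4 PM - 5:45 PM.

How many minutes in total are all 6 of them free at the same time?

210

Wei in UTC: 08:00-11:15, 12:00-17:00 (subtract 5h to convert from UTC+5).
Hiro in UTC: 08:00-12:00, 12:30-17:00 (subtract 3h to convert from UTC+3).
Gabriel in UTC: 08:45-10:45, 11:15-16:15 (subtract 6h to convert from UTC+6).
Gita in UTC: 08:00-11:30, 11:45-16:45 (subtract 3h to convert from UTC+3).
Ximena in UTC: 08:00-11:15, 12:30-15:45 (subtract 3h to convert from UTC+3).
Arjun in UTC: 09:15-12:45, 13:00-14:45 (subtract 3h to convert from UTC+3).
Wei ∩ Hiro: 08:00-11:15, 12:30-17:00.
Wei ∩ Hiro ∩ Gabriel: 08:45-10:45, 12:30-16:15.
Wei ∩ Hiro ∩ Gabriel ∩ Gita: 08:45-10:45, 12:30-16:15.
Wei ∩ Hiro ∩ Gabriel ∩ Gita ∩ Ximena: 08:45-10:45, 12:30-15:45.
Wei ∩ Hiro ∩ Gabriel ∩ Gita ∩ Ximena ∩ Arjun: 09:15-10:45, 12:30-12:45, 13:00-14:45.
Summing the common windows: 90 + 15 + 105 = 210 minutes.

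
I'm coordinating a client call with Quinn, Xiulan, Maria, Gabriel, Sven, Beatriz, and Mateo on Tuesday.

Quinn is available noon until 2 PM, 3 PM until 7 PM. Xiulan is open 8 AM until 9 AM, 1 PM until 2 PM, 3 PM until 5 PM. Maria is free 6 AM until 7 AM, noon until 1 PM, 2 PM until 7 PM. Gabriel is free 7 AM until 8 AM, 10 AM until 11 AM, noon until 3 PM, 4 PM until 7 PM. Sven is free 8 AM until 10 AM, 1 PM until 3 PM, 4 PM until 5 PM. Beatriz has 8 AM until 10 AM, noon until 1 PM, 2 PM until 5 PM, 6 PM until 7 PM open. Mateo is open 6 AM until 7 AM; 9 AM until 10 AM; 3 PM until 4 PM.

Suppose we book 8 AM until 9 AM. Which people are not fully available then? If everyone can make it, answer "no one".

Quinn: not fully free for 08:00-09:00. Xiulan: free for 08:00-09:00. Maria: not fully free for 08:00-09:00. Gabriel: not fully free for 08:00-09:00. Sven: free for 08:00-09:00. Beatriz: free for 08:00-09:00. Mateo: not fully free for 08:00-09:00.

Gabriel, Maria, Mateo, Quinn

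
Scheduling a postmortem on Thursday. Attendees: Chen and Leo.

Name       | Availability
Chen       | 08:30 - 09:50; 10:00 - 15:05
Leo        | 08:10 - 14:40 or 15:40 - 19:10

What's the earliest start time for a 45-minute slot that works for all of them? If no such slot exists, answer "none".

08:30

Chen ∩ Leo: 08:30-09:50, 10:00-14:40.
The first common window of at least 45 minutes is 08:30-09:50, so the earliest start is 08:30.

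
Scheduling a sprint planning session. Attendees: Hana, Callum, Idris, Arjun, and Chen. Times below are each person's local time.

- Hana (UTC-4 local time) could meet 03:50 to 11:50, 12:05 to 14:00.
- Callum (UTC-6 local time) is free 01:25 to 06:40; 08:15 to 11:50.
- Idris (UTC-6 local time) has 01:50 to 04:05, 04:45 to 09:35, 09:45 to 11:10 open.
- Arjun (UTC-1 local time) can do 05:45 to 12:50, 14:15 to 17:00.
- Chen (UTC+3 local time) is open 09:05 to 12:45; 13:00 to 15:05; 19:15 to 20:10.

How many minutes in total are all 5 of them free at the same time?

Hana in UTC: 07:50-15:50, 16:05-18:00 (add 4h to convert from UTC-4).
Callum in UTC: 07:25-12:40, 14:15-17:50 (add 6h to convert from UTC-6).
Idris in UTC: 07:50-10:05, 10:45-15:35, 15:45-17:10 (add 6h to convert from UTC-6).
Arjun in UTC: 06:45-13:50, 15:15-18:00 (add 1h to convert from UTC-1).
Chen in UTC: 06:05-09:45, 10:00-12:05, 16:15-17:10 (subtract 3h to convert from UTC+3).
Hana ∩ Callum: 07:50-12:40, 14:15-15:50, 16:05-17:50.
Hana ∩ Callum ∩ Idris: 07:50-10:05, 10:45-12:40, 14:15-15:35, 15:45-15:50, 16:05-17:10.
Hana ∩ Callum ∩ Idris ∩ Arjun: 07:50-10:05, 10:45-12:40, 15:15-15:35, 15:45-15:50, 16:05-17:10.
Hana ∩ Callum ∩ Idris ∩ Arjun ∩ Chen: 07:50-09:45, 10:00-10:05, 10:45-12:05, 16:15-17:10.
Summing the common windows: 115 + 5 + 80 + 55 = 255 minutes.

255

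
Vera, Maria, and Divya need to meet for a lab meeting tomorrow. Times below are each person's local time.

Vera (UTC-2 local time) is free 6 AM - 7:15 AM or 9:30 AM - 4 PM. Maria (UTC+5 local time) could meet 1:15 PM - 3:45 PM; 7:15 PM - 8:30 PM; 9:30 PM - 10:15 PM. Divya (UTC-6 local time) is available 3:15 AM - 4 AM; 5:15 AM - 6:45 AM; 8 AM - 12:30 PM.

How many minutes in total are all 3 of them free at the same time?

Vera in UTC: 08:00-09:15, 11:30-18:00 (add 2h to convert from UTC-2).
Maria in UTC: 08:15-10:45, 14:15-15:30, 16:30-17:15 (subtract 5h to convert from UTC+5).
Divya in UTC: 09:15-10:00, 11:15-12:45, 14:00-18:30 (add 6h to convert from UTC-6).
Vera ∩ Maria: 08:15-09:15, 14:15-15:30, 16:30-17:15.
Vera ∩ Maria ∩ Divya: 14:15-15:30, 16:30-17:15.
Summing the common windows: 75 + 45 = 120 minutes.

120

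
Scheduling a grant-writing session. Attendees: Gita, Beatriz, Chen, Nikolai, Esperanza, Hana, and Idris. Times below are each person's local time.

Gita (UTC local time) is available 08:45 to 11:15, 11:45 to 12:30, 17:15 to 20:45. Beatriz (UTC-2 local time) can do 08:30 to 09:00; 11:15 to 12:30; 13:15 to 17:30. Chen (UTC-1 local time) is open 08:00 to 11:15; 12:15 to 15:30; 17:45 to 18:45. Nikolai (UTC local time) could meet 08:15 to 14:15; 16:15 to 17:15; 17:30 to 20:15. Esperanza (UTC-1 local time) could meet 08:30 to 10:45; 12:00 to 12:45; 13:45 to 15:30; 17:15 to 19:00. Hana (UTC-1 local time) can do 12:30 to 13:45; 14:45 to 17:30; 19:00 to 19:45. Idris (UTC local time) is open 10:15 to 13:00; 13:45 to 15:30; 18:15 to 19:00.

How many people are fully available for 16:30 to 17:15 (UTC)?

3

Gita in UTC: 08:45-11:15, 11:45-12:30, 17:15-20:45.
Beatriz in UTC: 10:30-11:00, 13:15-14:30, 15:15-19:30 (add 2h to convert from UTC-2).
Chen in UTC: 09:00-12:15, 13:15-16:30, 18:45-19:45 (add 1h to convert from UTC-1).
Nikolai in UTC: 08:15-14:15, 16:15-17:15, 17:30-20:15.
Esperanza in UTC: 09:30-11:45, 13:00-13:45, 14:45-16:30, 18:15-20:00 (add 1h to convert from UTC-1).
Hana in UTC: 13:30-14:45, 15:45-18:30, 20:00-20:45 (add 1h to convert from UTC-1).
Idris in UTC: 10:15-13:00, 13:45-15:30, 18:15-19:00.
Beatriz, Nikolai, and Hana can make the full 16:30-17:15 slot — that's 3.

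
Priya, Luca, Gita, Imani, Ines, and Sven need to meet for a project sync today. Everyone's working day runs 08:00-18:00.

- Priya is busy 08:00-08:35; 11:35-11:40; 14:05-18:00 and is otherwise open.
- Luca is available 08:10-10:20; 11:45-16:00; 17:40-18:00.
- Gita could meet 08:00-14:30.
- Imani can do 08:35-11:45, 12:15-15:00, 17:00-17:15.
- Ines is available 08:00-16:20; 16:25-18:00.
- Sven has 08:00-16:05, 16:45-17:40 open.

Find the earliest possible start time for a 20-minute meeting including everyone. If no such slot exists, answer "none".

08:35

Priya free: 08:35-11:35, 11:40-14:05 (invert busy blocks within the working day).
Luca free: 08:10-10:20, 11:45-16:00, 17:40-18:00.
Gita free: 08:00-14:30.
Imani free: 08:35-11:45, 12:15-15:00, 17:00-17:15.
Ines free: 08:00-16:20, 16:25-18:00.
Sven free: 08:00-16:05, 16:45-17:40.
Priya ∩ Luca: 08:35-10:20, 11:45-14:05.
Priya ∩ Luca ∩ Gita: 08:35-10:20, 11:45-14:05.
Priya ∩ Luca ∩ Gita ∩ Imani: 08:35-10:20, 12:15-14:05.
Priya ∩ Luca ∩ Gita ∩ Imani ∩ Ines: 08:35-10:20, 12:15-14:05.
Priya ∩ Luca ∩ Gita ∩ Imani ∩ Ines ∩ Sven: 08:35-10:20, 12:15-14:05.
So the common availability across everyone is 08:35-10:20, 12:15-14:05.
The first common window of at least 20 minutes is 08:35-10:20, so the earliest start is 08:35.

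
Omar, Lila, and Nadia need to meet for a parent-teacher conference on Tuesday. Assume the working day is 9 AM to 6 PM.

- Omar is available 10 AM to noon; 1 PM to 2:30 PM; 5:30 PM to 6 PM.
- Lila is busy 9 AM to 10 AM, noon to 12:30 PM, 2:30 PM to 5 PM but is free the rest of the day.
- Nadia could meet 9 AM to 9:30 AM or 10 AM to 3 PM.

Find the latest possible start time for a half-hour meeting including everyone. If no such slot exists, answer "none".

14:00

Omar free: 10:00-12:00, 13:00-14:30, 17:30-18:00.
Lila free: 10:00-12:00, 12:30-14:30, 17:00-18:00 (invert busy blocks within the working day).
Nadia free: 09:00-09:30, 10:00-15:00.
Omar ∩ Lila: 10:00-12:00, 13:00-14:30, 17:30-18:00.
Omar ∩ Lila ∩ Nadia: 10:00-12:00, 13:00-14:30.
The last common window of at least 30 minutes is 13:00-14:30; a 30-minute meeting can start as late as 14:00 and still end by 14:30.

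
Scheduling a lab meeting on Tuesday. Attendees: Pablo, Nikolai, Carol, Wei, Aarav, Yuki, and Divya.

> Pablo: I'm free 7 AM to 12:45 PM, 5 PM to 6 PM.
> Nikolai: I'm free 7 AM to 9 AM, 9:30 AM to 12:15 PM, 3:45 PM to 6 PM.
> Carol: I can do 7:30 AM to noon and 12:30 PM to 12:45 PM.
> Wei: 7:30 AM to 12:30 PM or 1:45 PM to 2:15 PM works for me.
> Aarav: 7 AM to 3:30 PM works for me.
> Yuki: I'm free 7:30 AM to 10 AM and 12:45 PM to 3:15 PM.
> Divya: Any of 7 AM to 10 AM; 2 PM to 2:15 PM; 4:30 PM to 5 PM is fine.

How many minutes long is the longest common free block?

90

Pablo ∩ Nikolai: 07:00-09:00, 09:30-12:15, 17:00-18:00.
Pablo ∩ Nikolai ∩ Carol: 07:30-09:00, 09:30-12:00.
Pablo ∩ Nikolai ∩ Carol ∩ Wei: 07:30-09:00, 09:30-12:00.
Pablo ∩ Nikolai ∩ Carol ∩ Wei ∩ Aarav: 07:30-09:00, 09:30-12:00.
Pablo ∩ Nikolai ∩ Carol ∩ Wei ∩ Aarav ∩ Yuki: 07:30-09:00, 09:30-10:00.
Pablo ∩ Nikolai ∩ Carol ∩ Wei ∩ Aarav ∩ Yuki ∩ Divya: 07:30-09:00, 09:30-10:00.
Those are the intersection windows.
The longest is 07:30-09:00 at 90 minutes.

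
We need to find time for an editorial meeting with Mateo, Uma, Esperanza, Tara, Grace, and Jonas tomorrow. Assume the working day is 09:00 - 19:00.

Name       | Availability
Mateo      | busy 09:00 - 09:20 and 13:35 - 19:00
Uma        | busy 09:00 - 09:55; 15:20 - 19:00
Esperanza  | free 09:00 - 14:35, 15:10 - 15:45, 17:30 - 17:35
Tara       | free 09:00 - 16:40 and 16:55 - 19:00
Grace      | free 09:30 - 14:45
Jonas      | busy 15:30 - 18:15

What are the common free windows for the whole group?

Mateo free: 09:20-13:35 (invert busy blocks within the working day).
Uma free: 09:55-15:20 (invert busy blocks within the working day).
Esperanza free: 09:00-14:35, 15:10-15:45, 17:30-17:35.
Tara free: 09:00-16:40, 16:55-19:00.
Grace free: 09:30-14:45.
Jonas free: 09:00-15:30, 18:15-19:00 (invert busy blocks within the working day).
Mateo ∩ Uma: 09:55-13:35.
Mateo ∩ Uma ∩ Esperanza: 09:55-13:35.
Mateo ∩ Uma ∩ Esperanza ∩ Tara: 09:55-13:35.
Mateo ∩ Uma ∩ Esperanza ∩ Tara ∩ Grace: 09:55-13:35.
Mateo ∩ Uma ∩ Esperanza ∩ Tara ∩ Grace ∩ Jonas: 09:55-13:35.

09:55-13:35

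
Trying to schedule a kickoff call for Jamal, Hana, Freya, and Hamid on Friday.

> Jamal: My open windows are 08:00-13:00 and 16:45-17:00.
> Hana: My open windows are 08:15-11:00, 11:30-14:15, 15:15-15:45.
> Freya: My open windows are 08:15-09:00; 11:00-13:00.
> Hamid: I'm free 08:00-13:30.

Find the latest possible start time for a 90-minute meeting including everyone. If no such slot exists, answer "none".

11:30

Jamal ∩ Hana: 08:15-11:00, 11:30-13:00.
Jamal ∩ Hana ∩ Freya: 08:15-09:00, 11:30-13:00.
Jamal ∩ Hana ∩ Freya ∩ Hamid: 08:15-09:00, 11:30-13:00.
The last common window of at least 90 minutes is 11:30-13:00; a 90-minute meeting can start as late as 11:30 and still end by 13:00.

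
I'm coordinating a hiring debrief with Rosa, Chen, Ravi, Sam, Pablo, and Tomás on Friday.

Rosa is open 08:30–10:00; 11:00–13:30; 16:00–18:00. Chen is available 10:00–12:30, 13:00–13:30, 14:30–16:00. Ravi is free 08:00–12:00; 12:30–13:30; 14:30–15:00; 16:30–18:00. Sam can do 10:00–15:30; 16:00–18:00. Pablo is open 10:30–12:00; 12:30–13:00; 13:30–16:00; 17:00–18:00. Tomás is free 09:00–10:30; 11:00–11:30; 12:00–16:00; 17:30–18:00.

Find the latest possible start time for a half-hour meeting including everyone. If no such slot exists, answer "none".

11:00

Rosa ∩ Chen: 11:00-12:30, 13:00-13:30.
Rosa ∩ Chen ∩ Ravi: 11:00-12:00, 13:00-13:30.
Rosa ∩ Chen ∩ Ravi ∩ Sam: 11:00-12:00, 13:00-13:30.
Rosa ∩ Chen ∩ Ravi ∩ Sam ∩ Pablo: 11:00-12:00.
Rosa ∩ Chen ∩ Ravi ∩ Sam ∩ Pablo ∩ Tomás: 11:00-11:30.
The last common window of at least 30 minutes is 11:00-11:30; a 30-minute meeting can start as late as 11:00 and still end by 11:30.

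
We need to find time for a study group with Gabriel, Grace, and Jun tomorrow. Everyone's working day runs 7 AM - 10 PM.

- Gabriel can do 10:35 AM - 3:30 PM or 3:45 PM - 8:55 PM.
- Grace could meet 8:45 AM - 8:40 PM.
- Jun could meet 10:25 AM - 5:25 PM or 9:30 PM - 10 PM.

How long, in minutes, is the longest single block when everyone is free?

Gabriel ∩ Grace: 10:35-15:30, 15:45-20:40.
Gabriel ∩ Grace ∩ Jun: 10:35-15:30, 15:45-17:25.
Those are the intersection windows.
The longest is 10:35-15:30 at 295 minutes.

295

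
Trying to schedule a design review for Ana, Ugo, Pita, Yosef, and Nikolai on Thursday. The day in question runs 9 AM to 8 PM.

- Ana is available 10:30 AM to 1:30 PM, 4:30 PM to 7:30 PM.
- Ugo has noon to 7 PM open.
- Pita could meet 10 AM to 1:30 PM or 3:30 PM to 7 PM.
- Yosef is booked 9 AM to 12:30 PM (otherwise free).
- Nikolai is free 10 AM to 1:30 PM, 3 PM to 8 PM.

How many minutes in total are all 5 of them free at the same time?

210

Ana free: 10:30-13:30, 16:30-19:30.
Ugo free: 12:00-19:00.
Pita free: 10:00-13:30, 15:30-19:00.
Yosef free: 12:30-20:00 (invert busy blocks within the working day).
Nikolai free: 10:00-13:30, 15:00-20:00.
Ana ∩ Ugo: 12:00-13:30, 16:30-19:00.
Ana ∩ Ugo ∩ Pita: 12:00-13:30, 16:30-19:00.
Ana ∩ Ugo ∩ Pita ∩ Yosef: 12:30-13:30, 16:30-19:00.
Ana ∩ Ugo ∩ Pita ∩ Yosef ∩ Nikolai: 12:30-13:30, 16:30-19:00.
Summing the common windows: 60 + 150 = 210 minutes.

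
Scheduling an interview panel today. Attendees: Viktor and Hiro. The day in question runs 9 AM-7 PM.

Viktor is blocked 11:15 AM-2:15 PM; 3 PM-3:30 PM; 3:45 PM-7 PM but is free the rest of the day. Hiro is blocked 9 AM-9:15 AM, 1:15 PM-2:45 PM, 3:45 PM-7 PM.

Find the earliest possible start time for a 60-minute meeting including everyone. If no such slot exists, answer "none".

09:15

Viktor free: 09:00-11:15, 14:15-15:00, 15:30-15:45 (invert busy blocks within the working day).
Hiro free: 09:15-13:15, 14:45-15:45 (invert busy blocks within the working day).
Viktor ∩ Hiro: 09:15-11:15, 14:45-15:00, 15:30-15:45.
The first common window of at least 60 minutes is 09:15-11:15, so the earliest start is 09:15.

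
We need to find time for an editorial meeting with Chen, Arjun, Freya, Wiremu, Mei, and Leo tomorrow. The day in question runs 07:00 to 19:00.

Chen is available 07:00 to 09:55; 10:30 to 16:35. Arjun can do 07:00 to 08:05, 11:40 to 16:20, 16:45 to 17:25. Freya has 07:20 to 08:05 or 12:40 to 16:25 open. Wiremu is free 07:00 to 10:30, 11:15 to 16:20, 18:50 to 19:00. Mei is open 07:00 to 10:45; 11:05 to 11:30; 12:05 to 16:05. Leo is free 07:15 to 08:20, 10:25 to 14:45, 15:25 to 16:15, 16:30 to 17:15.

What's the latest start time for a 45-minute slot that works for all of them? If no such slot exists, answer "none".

14:00

Chen ∩ Arjun: 07:00-08:05, 11:40-16:20.
Chen ∩ Arjun ∩ Freya: 07:20-08:05, 12:40-16:20.
Chen ∩ Arjun ∩ Freya ∩ Wiremu: 07:20-08:05, 12:40-16:20.
Chen ∩ Arjun ∩ Freya ∩ Wiremu ∩ Mei: 07:20-08:05, 12:40-16:05.
Chen ∩ Arjun ∩ Freya ∩ Wiremu ∩ Mei ∩ Leo: 07:20-08:05, 12:40-14:45, 15:25-16:05.
The last common window of at least 45 minutes is 12:40-14:45; a 45-minute meeting can start as late as 14:00 and still end by 14:45.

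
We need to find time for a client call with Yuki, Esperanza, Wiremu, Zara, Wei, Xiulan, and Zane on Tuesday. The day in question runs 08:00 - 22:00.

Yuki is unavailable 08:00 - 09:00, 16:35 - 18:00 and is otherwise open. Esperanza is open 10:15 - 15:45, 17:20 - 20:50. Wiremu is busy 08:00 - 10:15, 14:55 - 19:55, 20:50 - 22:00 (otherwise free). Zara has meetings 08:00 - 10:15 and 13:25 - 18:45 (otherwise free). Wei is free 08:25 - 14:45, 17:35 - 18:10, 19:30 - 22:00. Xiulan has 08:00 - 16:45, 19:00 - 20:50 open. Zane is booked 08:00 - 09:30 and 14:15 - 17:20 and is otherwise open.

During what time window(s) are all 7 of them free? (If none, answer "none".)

10:15-13:25, 19:55-20:50

Yuki free: 09:00-16:35, 18:00-22:00 (invert busy blocks within the working day).
Esperanza free: 10:15-15:45, 17:20-20:50.
Wiremu free: 10:15-14:55, 19:55-20:50 (invert busy blocks within the working day).
Zara free: 10:15-13:25, 18:45-22:00 (invert busy blocks within the working day).
Wei free: 08:25-14:45, 17:35-18:10, 19:30-22:00.
Xiulan free: 08:00-16:45, 19:00-20:50.
Zane free: 09:30-14:15, 17:20-22:00 (invert busy blocks within the working day).
Yuki ∩ Esperanza: 10:15-15:45, 18:00-20:50.
Yuki ∩ Esperanza ∩ Wiremu: 10:15-14:55, 19:55-20:50.
Yuki ∩ Esperanza ∩ Wiremu ∩ Zara: 10:15-13:25, 19:55-20:50.
Yuki ∩ Esperanza ∩ Wiremu ∩ Zara ∩ Wei: 10:15-13:25, 19:55-20:50.
Yuki ∩ Esperanza ∩ Wiremu ∩ Zara ∩ Wei ∩ Xiulan: 10:15-13:25, 19:55-20:50.
Yuki ∩ Esperanza ∩ Wiremu ∩ Zara ∩ Wei ∩ Xiulan ∩ Zane: 10:15-13:25, 19:55-20:50.
Those are the intersection windows.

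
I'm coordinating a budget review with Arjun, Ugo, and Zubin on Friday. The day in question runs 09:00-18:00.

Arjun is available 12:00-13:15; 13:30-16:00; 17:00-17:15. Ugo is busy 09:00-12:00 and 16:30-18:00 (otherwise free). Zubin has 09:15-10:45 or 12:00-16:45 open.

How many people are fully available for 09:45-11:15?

Arjun free: 12:00-13:15, 13:30-16:00, 17:00-17:15.
Ugo free: 12:00-16:30 (invert busy blocks within the working day).
Zubin free: 09:15-10:45, 12:00-16:45.
nobody can make the full 09:45-11:15 slot — that's 0.

0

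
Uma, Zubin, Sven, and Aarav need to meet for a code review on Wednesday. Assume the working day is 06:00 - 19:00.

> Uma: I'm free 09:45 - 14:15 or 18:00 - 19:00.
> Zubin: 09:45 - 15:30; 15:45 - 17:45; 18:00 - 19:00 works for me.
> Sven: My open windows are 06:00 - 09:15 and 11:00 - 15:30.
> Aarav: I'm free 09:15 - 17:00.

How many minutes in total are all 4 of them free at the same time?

195

Uma ∩ Zubin: 09:45-14:15, 18:00-19:00.
Uma ∩ Zubin ∩ Sven: 11:00-14:15.
Uma ∩ Zubin ∩ Sven ∩ Aarav: 11:00-14:15.
That's a single block of 195 minutes.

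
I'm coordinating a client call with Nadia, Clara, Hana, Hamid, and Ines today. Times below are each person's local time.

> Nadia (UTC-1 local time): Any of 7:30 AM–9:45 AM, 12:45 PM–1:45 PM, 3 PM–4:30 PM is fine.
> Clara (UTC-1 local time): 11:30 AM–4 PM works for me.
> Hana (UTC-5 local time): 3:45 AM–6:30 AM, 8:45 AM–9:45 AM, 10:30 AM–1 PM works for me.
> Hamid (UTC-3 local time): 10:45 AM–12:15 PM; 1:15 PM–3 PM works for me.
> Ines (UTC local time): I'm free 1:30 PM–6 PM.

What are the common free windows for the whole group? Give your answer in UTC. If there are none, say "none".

13:45-14:45, 16:15-17:00

Nadia in UTC: 08:30-10:45, 13:45-14:45, 16:00-17:30 (add 1h to convert from UTC-1).
Clara in UTC: 12:30-17:00 (add 1h to convert from UTC-1).
Hana in UTC: 08:45-11:30, 13:45-14:45, 15:30-18:00 (add 5h to convert from UTC-5).
Hamid in UTC: 13:45-15:15, 16:15-18:00 (add 3h to convert from UTC-3).
Ines in UTC: 13:30-18:00.
Nadia ∩ Clara: 13:45-14:45, 16:00-17:00.
Nadia ∩ Clara ∩ Hana: 13:45-14:45, 16:00-17:00.
Nadia ∩ Clara ∩ Hana ∩ Hamid: 13:45-14:45, 16:15-17:00.
Nadia ∩ Clara ∩ Hana ∩ Hamid ∩ Ines: 13:45-14:45, 16:15-17:00.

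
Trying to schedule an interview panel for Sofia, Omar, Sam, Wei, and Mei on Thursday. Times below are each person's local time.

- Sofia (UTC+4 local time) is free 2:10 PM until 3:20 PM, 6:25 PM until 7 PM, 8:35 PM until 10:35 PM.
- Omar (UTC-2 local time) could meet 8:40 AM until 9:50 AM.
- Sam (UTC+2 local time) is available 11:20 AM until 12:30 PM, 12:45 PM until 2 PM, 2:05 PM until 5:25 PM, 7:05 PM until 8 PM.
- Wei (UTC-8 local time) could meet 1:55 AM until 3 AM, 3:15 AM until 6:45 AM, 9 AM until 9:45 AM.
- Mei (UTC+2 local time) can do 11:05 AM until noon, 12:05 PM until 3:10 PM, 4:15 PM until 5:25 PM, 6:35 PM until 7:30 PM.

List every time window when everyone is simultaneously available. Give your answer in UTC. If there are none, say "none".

10:45-11:00, 11:15-11:20

Sofia in UTC: 10:10-11:20, 14:25-15:00, 16:35-18:35 (subtract 4h to convert from UTC+4).
Omar in UTC: 10:40-11:50 (add 2h to convert from UTC-2).
Sam in UTC: 09:20-10:30, 10:45-12:00, 12:05-15:25, 17:05-18:00 (subtract 2h to convert from UTC+2).
Wei in UTC: 09:55-11:00, 11:15-14:45, 17:00-17:45 (add 8h to convert from UTC-8).
Mei in UTC: 09:05-10:00, 10:05-13:10, 14:15-15:25, 16:35-17:30 (subtract 2h to convert from UTC+2).
Sofia ∩ Omar: 10:40-11:20.
Sofia ∩ Omar ∩ Sam: 10:45-11:20.
Sofia ∩ Omar ∩ Sam ∩ Wei: 10:45-11:00, 11:15-11:20.
Sofia ∩ Omar ∩ Sam ∩ Wei ∩ Mei: 10:45-11:00, 11:15-11:20.
Those are the intersection windows.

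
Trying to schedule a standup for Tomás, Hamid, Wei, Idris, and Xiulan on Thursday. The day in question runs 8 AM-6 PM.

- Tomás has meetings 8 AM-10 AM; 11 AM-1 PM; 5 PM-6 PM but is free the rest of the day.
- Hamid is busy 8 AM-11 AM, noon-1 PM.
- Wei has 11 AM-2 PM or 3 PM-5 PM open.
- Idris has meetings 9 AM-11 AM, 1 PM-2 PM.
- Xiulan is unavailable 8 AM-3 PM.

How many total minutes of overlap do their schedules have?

120

Tomás free: 10:00-11:00, 13:00-17:00 (invert busy blocks within the working day).
Hamid free: 11:00-12:00, 13:00-18:00 (invert busy blocks within the working day).
Wei free: 11:00-14:00, 15:00-17:00.
Idris free: 08:00-09:00, 11:00-13:00, 14:00-18:00 (invert busy blocks within the working day).
Xiulan free: 15:00-18:00 (invert busy blocks within the working day).
Tomás ∩ Hamid: 13:00-17:00.
Tomás ∩ Hamid ∩ Wei: 13:00-14:00, 15:00-17:00.
Tomás ∩ Hamid ∩ Wei ∩ Idris: 15:00-17:00.
Tomás ∩ Hamid ∩ Wei ∩ Idris ∩ Xiulan: 15:00-17:00.
So the common availability across everyone is 15:00-17:00.
That's a single block of 120 minutes.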